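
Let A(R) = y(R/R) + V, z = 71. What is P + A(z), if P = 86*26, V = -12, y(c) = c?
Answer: 2225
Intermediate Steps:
P = 2236
A(R) = -11 (A(R) = R/R - 12 = 1 - 12 = -11)
P + A(z) = 2236 - 11 = 2225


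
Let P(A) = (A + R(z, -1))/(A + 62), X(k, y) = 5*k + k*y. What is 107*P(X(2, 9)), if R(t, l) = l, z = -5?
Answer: 321/10 ≈ 32.100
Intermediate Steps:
P(A) = (-1 + A)/(62 + A) (P(A) = (A - 1)/(A + 62) = (-1 + A)/(62 + A))
107*P(X(2, 9)) = 107*((-1 + 2*(5 + 9))/(62 + 2*(5 + 9))) = 107*((-1 + 2*14)/(62 + 2*14)) = 107*((-1 + 28)/(62 + 28)) = 107*(27/90) = 107*((1/90)*27) = 107*(3/10) = 321/10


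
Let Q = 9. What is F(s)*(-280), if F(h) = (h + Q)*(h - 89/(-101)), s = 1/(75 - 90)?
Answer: -9259936/4545 ≈ -2037.4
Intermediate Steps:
s = -1/15 (s = 1/(-15) = -1/15 ≈ -0.066667)
F(h) = (9 + h)*(89/101 + h) (F(h) = (h + 9)*(h - 89/(-101)) = (9 + h)*(h - 89*(-1/101)) = (9 + h)*(h + 89/101) = (9 + h)*(89/101 + h))
F(s)*(-280) = (801/101 + (-1/15)**2 + (998/101)*(-1/15))*(-280) = (801/101 + 1/225 - 998/1515)*(-280) = (165356/22725)*(-280) = -9259936/4545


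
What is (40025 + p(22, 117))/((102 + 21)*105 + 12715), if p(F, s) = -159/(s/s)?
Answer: 19933/12815 ≈ 1.5554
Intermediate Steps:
p(F, s) = -159 (p(F, s) = -159/1 = -159*1 = -159)
(40025 + p(22, 117))/((102 + 21)*105 + 12715) = (40025 - 159)/((102 + 21)*105 + 12715) = 39866/(123*105 + 12715) = 39866/(12915 + 12715) = 39866/25630 = 39866*(1/25630) = 19933/12815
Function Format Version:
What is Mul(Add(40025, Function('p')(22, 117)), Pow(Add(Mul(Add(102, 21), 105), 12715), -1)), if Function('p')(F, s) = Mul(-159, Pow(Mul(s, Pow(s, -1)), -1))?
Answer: Rational(19933, 12815) ≈ 1.5554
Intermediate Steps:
Function('p')(F, s) = -159 (Function('p')(F, s) = Mul(-159, Pow(1, -1)) = Mul(-159, 1) = -159)
Mul(Add(40025, Function('p')(22, 117)), Pow(Add(Mul(Add(102, 21), 105), 12715), -1)) = Mul(Add(40025, -159), Pow(Add(Mul(Add(102, 21), 105), 12715), -1)) = Mul(39866, Pow(Add(Mul(123, 105), 12715), -1)) = Mul(39866, Pow(Add(12915, 12715), -1)) = Mul(39866, Pow(25630, -1)) = Mul(39866, Rational(1, 25630)) = Rational(19933, 12815)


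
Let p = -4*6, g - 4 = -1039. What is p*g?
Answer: 24840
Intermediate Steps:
g = -1035 (g = 4 - 1039 = -1035)
p = -24
p*g = -24*(-1035) = 24840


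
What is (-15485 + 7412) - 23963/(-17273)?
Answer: -139420966/17273 ≈ -8071.6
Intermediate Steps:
(-15485 + 7412) - 23963/(-17273) = -8073 - 23963*(-1/17273) = -8073 + 23963/17273 = -139420966/17273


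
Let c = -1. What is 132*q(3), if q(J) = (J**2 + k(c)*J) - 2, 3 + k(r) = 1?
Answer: 132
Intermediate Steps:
k(r) = -2 (k(r) = -3 + 1 = -2)
q(J) = -2 + J**2 - 2*J (q(J) = (J**2 - 2*J) - 2 = -2 + J**2 - 2*J)
132*q(3) = 132*(-2 + 3**2 - 2*3) = 132*(-2 + 9 - 6) = 132*1 = 132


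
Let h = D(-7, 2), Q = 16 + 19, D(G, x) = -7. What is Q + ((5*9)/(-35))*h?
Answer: 44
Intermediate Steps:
Q = 35
h = -7
Q + ((5*9)/(-35))*h = 35 + ((5*9)/(-35))*(-7) = 35 + (45*(-1/35))*(-7) = 35 - 9/7*(-7) = 35 + 9 = 44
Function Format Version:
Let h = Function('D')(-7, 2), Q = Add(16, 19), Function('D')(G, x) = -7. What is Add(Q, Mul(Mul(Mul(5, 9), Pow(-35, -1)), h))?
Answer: 44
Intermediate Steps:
Q = 35
h = -7
Add(Q, Mul(Mul(Mul(5, 9), Pow(-35, -1)), h)) = Add(35, Mul(Mul(Mul(5, 9), Pow(-35, -1)), -7)) = Add(35, Mul(Mul(45, Rational(-1, 35)), -7)) = Add(35, Mul(Rational(-9, 7), -7)) = Add(35, 9) = 44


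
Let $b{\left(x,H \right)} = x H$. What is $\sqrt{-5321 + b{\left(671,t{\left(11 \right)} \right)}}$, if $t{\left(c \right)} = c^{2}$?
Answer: $3 \sqrt{8430} \approx 275.45$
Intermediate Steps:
$b{\left(x,H \right)} = H x$
$\sqrt{-5321 + b{\left(671,t{\left(11 \right)} \right)}} = \sqrt{-5321 + 11^{2} \cdot 671} = \sqrt{-5321 + 121 \cdot 671} = \sqrt{-5321 + 81191} = \sqrt{75870} = 3 \sqrt{8430}$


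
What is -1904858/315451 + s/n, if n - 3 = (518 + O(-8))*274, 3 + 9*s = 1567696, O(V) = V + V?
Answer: -1863605780279/390515404509 ≈ -4.7722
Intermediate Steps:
O(V) = 2*V
s = 1567693/9 (s = -1/3 + (1/9)*1567696 = -1/3 + 1567696/9 = 1567693/9 ≈ 1.7419e+5)
n = 137551 (n = 3 + (518 + 2*(-8))*274 = 3 + (518 - 16)*274 = 3 + 502*274 = 3 + 137548 = 137551)
-1904858/315451 + s/n = -1904858/315451 + (1567693/9)/137551 = -1904858*1/315451 + (1567693/9)*(1/137551) = -1904858/315451 + 1567693/1237959 = -1863605780279/390515404509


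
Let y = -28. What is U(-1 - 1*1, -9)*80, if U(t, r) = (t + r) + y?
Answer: -3120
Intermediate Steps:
U(t, r) = -28 + r + t (U(t, r) = (t + r) - 28 = (r + t) - 28 = -28 + r + t)
U(-1 - 1*1, -9)*80 = (-28 - 9 + (-1 - 1*1))*80 = (-28 - 9 + (-1 - 1))*80 = (-28 - 9 - 2)*80 = -39*80 = -3120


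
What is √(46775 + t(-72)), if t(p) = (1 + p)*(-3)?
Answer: 2*√11747 ≈ 216.77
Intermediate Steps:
t(p) = -3 - 3*p
√(46775 + t(-72)) = √(46775 + (-3 - 3*(-72))) = √(46775 + (-3 + 216)) = √(46775 + 213) = √46988 = 2*√11747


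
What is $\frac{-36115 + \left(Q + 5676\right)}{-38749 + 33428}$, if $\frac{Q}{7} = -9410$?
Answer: $\frac{96309}{5321} \approx 18.1$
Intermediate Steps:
$Q = -65870$ ($Q = 7 \left(-9410\right) = -65870$)
$\frac{-36115 + \left(Q + 5676\right)}{-38749 + 33428} = \frac{-36115 + \left(-65870 + 5676\right)}{-38749 + 33428} = \frac{-36115 - 60194}{-5321} = \left(-96309\right) \left(- \frac{1}{5321}\right) = \frac{96309}{5321}$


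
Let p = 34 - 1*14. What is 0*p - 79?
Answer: -79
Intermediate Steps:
p = 20 (p = 34 - 14 = 20)
0*p - 79 = 0*20 - 79 = 0 - 79 = -79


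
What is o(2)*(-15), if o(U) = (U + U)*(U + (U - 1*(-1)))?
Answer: -300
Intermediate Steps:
o(U) = 2*U*(1 + 2*U) (o(U) = (2*U)*(U + (U + 1)) = (2*U)*(U + (1 + U)) = (2*U)*(1 + 2*U) = 2*U*(1 + 2*U))
o(2)*(-15) = (2*2*(1 + 2*2))*(-15) = (2*2*(1 + 4))*(-15) = (2*2*5)*(-15) = 20*(-15) = -300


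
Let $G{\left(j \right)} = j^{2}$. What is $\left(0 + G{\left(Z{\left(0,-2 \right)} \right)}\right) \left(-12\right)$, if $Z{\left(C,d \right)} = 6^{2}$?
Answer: $-15552$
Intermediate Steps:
$Z{\left(C,d \right)} = 36$
$\left(0 + G{\left(Z{\left(0,-2 \right)} \right)}\right) \left(-12\right) = \left(0 + 36^{2}\right) \left(-12\right) = \left(0 + 1296\right) \left(-12\right) = 1296 \left(-12\right) = -15552$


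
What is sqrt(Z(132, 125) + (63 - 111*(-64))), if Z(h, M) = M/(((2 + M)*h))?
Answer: sqrt(503539065183)/8382 ≈ 84.658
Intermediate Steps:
Z(h, M) = M/(h*(2 + M)) (Z(h, M) = M/((h*(2 + M))) = M*(1/(h*(2 + M))) = M/(h*(2 + M)))
sqrt(Z(132, 125) + (63 - 111*(-64))) = sqrt(125/(132*(2 + 125)) + (63 - 111*(-64))) = sqrt(125*(1/132)/127 + (63 + 7104)) = sqrt(125*(1/132)*(1/127) + 7167) = sqrt(125/16764 + 7167) = sqrt(120147713/16764) = sqrt(503539065183)/8382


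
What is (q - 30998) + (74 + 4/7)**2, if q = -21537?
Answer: -2301731/49 ≈ -46974.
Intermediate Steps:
(q - 30998) + (74 + 4/7)**2 = (-21537 - 30998) + (74 + 4/7)**2 = -52535 + (74 + 4*(1/7))**2 = -52535 + (74 + 4/7)**2 = -52535 + (522/7)**2 = -52535 + 272484/49 = -2301731/49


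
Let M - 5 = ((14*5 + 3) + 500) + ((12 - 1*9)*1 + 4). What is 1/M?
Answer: 1/585 ≈ 0.0017094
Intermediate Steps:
M = 585 (M = 5 + (((14*5 + 3) + 500) + ((12 - 1*9)*1 + 4)) = 5 + (((70 + 3) + 500) + ((12 - 9)*1 + 4)) = 5 + ((73 + 500) + (3*1 + 4)) = 5 + (573 + (3 + 4)) = 5 + (573 + 7) = 5 + 580 = 585)
1/M = 1/585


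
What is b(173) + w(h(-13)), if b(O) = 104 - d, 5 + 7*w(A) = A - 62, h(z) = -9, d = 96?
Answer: -20/7 ≈ -2.8571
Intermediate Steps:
w(A) = -67/7 + A/7 (w(A) = -5/7 + (A - 62)/7 = -5/7 + (-62 + A)/7 = -5/7 + (-62/7 + A/7) = -67/7 + A/7)
b(O) = 8 (b(O) = 104 - 1*96 = 104 - 96 = 8)
b(173) + w(h(-13)) = 8 + (-67/7 + (1/7)*(-9)) = 8 + (-67/7 - 9/7) = 8 - 76/7 = -20/7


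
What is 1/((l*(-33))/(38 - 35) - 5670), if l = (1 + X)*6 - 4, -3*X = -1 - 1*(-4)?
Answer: -1/5626 ≈ -0.00017775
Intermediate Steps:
X = -1 (X = -(-1 - 1*(-4))/3 = -(-1 + 4)/3 = -1/3*3 = -1)
l = -4 (l = (1 - 1)*6 - 4 = 0*6 - 4 = 0 - 4 = -4)
1/((l*(-33))/(38 - 35) - 5670) = 1/((-4*(-33))/(38 - 35) - 5670) = 1/(132/3 - 5670) = 1/(132*(1/3) - 5670) = 1/(44 - 5670) = 1/(-5626) = -1/5626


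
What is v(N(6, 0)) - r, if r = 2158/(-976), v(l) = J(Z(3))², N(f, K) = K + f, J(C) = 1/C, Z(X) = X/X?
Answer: 1567/488 ≈ 3.2111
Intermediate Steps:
Z(X) = 1
v(l) = 1 (v(l) = (1/1)² = 1² = 1)
r = -1079/488 (r = 2158*(-1/976) = -1079/488 ≈ -2.2111)
v(N(6, 0)) - r = 1 - 1*(-1079/488) = 1 + 1079/488 = 1567/488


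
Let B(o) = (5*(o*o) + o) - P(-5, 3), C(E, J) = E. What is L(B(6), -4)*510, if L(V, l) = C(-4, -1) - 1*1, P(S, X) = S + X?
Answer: -2550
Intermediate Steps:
B(o) = 2 + o + 5*o**2 (B(o) = (5*(o*o) + o) - (-5 + 3) = (5*o**2 + o) - 1*(-2) = (o + 5*o**2) + 2 = 2 + o + 5*o**2)
L(V, l) = -5 (L(V, l) = -4 - 1*1 = -4 - 1 = -5)
L(B(6), -4)*510 = -5*510 = -2550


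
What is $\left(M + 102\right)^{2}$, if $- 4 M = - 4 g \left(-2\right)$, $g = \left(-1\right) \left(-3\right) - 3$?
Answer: $10404$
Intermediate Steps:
$g = 0$ ($g = 3 - 3 = 0$)
$M = 0$ ($M = - \frac{\left(-4\right) 0 \left(-2\right)}{4} = - \frac{0 \left(-2\right)}{4} = \left(- \frac{1}{4}\right) 0 = 0$)
$\left(M + 102\right)^{2} = \left(0 + 102\right)^{2} = 102^{2} = 10404$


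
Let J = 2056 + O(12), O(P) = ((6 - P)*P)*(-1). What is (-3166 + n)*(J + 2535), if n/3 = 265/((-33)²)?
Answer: -5357754359/363 ≈ -1.4760e+7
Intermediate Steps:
O(P) = -P*(6 - P) (O(P) = (P*(6 - P))*(-1) = -P*(6 - P))
n = 265/363 (n = 3*(265/((-33)²)) = 3*(265/1089) = 265/363 ≈ 0.73003)
J = 2128 (J = 2056 + 12*(-6 + 12) = 2056 + 12*6 = 2056 + 72 = 2128)
(-3166 + n)*(J + 2535) = (-3166 + 265/363)*(2128 + 2535) = -1148993/363*4663 = -5357754359/363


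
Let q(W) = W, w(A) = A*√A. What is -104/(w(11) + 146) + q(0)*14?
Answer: -15184/19985 + 1144*√11/19985 ≈ -0.56992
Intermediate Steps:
w(A) = A^(3/2)
-104/(w(11) + 146) + q(0)*14 = -104/(11^(3/2) + 146) + 0*14 = -104/(11*√11 + 146) + 0 = -104/(146 + 11*√11) + 0 = -104/(146 + 11*√11)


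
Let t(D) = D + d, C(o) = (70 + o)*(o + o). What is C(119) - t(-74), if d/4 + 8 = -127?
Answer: 45596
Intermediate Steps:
d = -540 (d = -32 + 4*(-127) = -32 - 508 = -540)
C(o) = 2*o*(70 + o) (C(o) = (70 + o)*(2*o) = 2*o*(70 + o))
t(D) = -540 + D (t(D) = D - 540 = -540 + D)
C(119) - t(-74) = 2*119*(70 + 119) - (-540 - 74) = 2*119*189 - 1*(-614) = 44982 + 614 = 45596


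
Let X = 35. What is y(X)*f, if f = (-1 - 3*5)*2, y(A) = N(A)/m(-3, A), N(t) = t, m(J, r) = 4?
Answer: -280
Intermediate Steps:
y(A) = A/4
f = -32 (f = (-1 - 15)*2 = -16*2 = -32)
y(X)*f = ((¼)*35)*(-32) = (35/4)*(-32) = -280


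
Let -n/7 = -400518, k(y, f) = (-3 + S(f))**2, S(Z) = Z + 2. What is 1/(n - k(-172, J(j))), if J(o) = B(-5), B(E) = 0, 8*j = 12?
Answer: 1/2803625 ≈ 3.5668e-7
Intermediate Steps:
j = 3/2 (j = (1/8)*12 = 3/2 ≈ 1.5000)
J(o) = 0
S(Z) = 2 + Z
k(y, f) = (-1 + f)**2 (k(y, f) = (-3 + (2 + f))**2 = (-1 + f)**2)
n = 2803626 (n = -7*(-400518) = 2803626)
1/(n - k(-172, J(j))) = 1/(2803626 - (-1 + 0)**2) = 1/(2803626 - 1*(-1)**2) = 1/(2803626 - 1*1) = 1/(2803626 - 1) = 1/2803625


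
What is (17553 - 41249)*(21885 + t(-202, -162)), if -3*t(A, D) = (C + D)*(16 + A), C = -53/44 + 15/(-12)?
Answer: -3046760592/11 ≈ -2.7698e+8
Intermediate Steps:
C = -27/11 (C = -53*1/44 + 15*(-1/12) = -53/44 - 5/4 = -27/11 ≈ -2.4545)
t(A, D) = -(16 + A)*(-27/11 + D)/3 (t(A, D) = -(-27/11 + D)*(16 + A)/3 = -(16 + A)*(-27/11 + D)/3)
(17553 - 41249)*(21885 + t(-202, -162)) = (17553 - 41249)*(21885 + (144/11 - 16/3*(-162) + (9/11)*(-202) - 1/3*(-202)*(-162))) = -23696*(21885 + (144/11 + 864 - 1818/11 - 10908)) = -23696*(21885 - 112158/11) = -23696*128577/11 = -3046760592/11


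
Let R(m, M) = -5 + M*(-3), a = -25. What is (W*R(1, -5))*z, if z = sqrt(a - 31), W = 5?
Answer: 100*I*sqrt(14) ≈ 374.17*I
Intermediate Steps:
R(m, M) = -5 - 3*M
z = 2*I*sqrt(14) (z = sqrt(-25 - 31) = sqrt(-56) = 2*I*sqrt(14) ≈ 7.4833*I)
(W*R(1, -5))*z = (5*(-5 - 3*(-5)))*(2*I*sqrt(14)) = (5*(-5 + 15))*(2*I*sqrt(14)) = (5*10)*(2*I*sqrt(14)) = 50*(2*I*sqrt(14)) = 100*I*sqrt(14)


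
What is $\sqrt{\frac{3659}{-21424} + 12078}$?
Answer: $\frac{\sqrt{346473498007}}{5356} \approx 109.9$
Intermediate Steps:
$\sqrt{\frac{3659}{-21424} + 12078} = \sqrt{3659 \left(- \frac{1}{21424}\right) + 12078} = \sqrt{- \frac{3659}{21424} + 12078} = \sqrt{\frac{258755413}{21424}} = \frac{\sqrt{346473498007}}{5356}$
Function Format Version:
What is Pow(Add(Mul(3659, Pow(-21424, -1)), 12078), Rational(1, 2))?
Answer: Mul(Rational(1, 5356), Pow(346473498007, Rational(1, 2))) ≈ 109.90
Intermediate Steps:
Pow(Add(Mul(3659, Pow(-21424, -1)), 12078), Rational(1, 2)) = Pow(Add(Mul(3659, Rational(-1, 21424)), 12078), Rational(1, 2)) = Pow(Add(Rational(-3659, 21424), 12078), Rational(1, 2)) = Pow(Rational(258755413, 21424), Rational(1, 2)) = Mul(Rational(1, 5356), Pow(346473498007, Rational(1, 2)))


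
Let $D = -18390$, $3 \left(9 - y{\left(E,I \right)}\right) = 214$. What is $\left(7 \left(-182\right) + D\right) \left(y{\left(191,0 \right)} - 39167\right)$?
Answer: $\frac{2314216832}{3} \approx 7.7141 \cdot 10^{8}$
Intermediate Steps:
$y{\left(E,I \right)} = - \frac{187}{3}$ ($y{\left(E,I \right)} = 9 - \frac{214}{3} = - \frac{187}{3}$)
$\left(7 \left(-182\right) + D\right) \left(y{\left(191,0 \right)} - 39167\right) = \left(7 \left(-182\right) - 18390\right) \left(- \frac{187}{3} - 39167\right) = \left(-1274 - 18390\right) \left(- \frac{117688}{3}\right) = \left(-19664\right) \left(- \frac{117688}{3}\right) = \frac{2314216832}{3}$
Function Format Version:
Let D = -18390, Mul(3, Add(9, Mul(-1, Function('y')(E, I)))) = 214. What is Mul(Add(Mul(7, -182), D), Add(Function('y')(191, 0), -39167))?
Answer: Rational(2314216832, 3) ≈ 7.7141e+8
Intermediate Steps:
Function('y')(E, I) = Rational(-187, 3) (Function('y')(E, I) = Add(9, Mul(Rational(-1, 3), 214)) = Add(9, Rational(-214, 3)) = Rational(-187, 3))
Mul(Add(Mul(7, -182), D), Add(Function('y')(191, 0), -39167)) = Mul(Add(Mul(7, -182), -18390), Add(Rational(-187, 3), -39167)) = Mul(Add(-1274, -18390), Rational(-117688, 3)) = Mul(-19664, Rational(-117688, 3)) = Rational(2314216832, 3)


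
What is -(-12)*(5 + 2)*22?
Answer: 1848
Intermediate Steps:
-(-12)*(5 + 2)*22 = -(-12)*7*22 = -12*(-7)*22 = 84*22 = 1848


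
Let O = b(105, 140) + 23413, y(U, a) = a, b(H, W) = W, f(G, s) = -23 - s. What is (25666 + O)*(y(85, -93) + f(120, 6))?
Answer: -6004718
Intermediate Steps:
O = 23553 (O = 140 + 23413 = 23553)
(25666 + O)*(y(85, -93) + f(120, 6)) = (25666 + 23553)*(-93 + (-23 - 1*6)) = 49219*(-93 + (-23 - 6)) = 49219*(-93 - 29) = 49219*(-122) = -6004718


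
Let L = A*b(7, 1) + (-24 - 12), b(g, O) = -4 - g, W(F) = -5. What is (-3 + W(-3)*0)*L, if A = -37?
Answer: -1113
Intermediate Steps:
L = 371 (L = -37*(-4 - 1*7) + (-24 - 12) = -37*(-4 - 7) - 36 = -37*(-11) - 36 = 407 - 36 = 371)
(-3 + W(-3)*0)*L = (-3 - 5*0)*371 = (-3 + 0)*371 = -3*371 = -1113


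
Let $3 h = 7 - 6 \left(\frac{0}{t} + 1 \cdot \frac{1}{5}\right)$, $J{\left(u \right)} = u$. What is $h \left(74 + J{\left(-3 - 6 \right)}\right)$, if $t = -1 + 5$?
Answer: $\frac{377}{3} \approx 125.67$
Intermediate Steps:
$t = 4$
$h = \frac{29}{15}$ ($h = \frac{7 - 6 \left(\frac{0}{4} + 1 \cdot \frac{1}{5}\right)}{3} = \frac{7 - 6 \left(0 \cdot \frac{1}{4} + 1 \cdot \frac{1}{5}\right)}{3} = \frac{7 - 6 \left(0 + \frac{1}{5}\right)}{3} = \frac{7 - \frac{6}{5}}{3} = \frac{1}{3} \cdot \frac{29}{5} = \frac{29}{15} \approx 1.9333$)
$h \left(74 + J{\left(-3 - 6 \right)}\right) = \frac{29 \left(74 - 9\right)}{15} = \frac{29}{15} \cdot 65 = \frac{377}{3}$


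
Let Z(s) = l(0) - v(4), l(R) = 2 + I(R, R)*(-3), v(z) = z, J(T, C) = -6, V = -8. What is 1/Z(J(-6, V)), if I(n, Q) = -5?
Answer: 1/13 ≈ 0.076923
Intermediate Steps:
l(R) = 17 (l(R) = 2 - 5*(-3) = 2 + 15 = 17)
Z(s) = 13 (Z(s) = 17 - 1*4 = 17 - 4 = 13)
1/Z(J(-6, V)) = 1/13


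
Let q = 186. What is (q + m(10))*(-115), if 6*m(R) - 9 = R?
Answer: -130525/6 ≈ -21754.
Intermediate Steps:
m(R) = 3/2 + R/6
(q + m(10))*(-115) = (186 + (3/2 + (1/6)*10))*(-115) = (186 + (3/2 + 5/3))*(-115) = (186 + 19/6)*(-115) = (1135/6)*(-115) = -130525/6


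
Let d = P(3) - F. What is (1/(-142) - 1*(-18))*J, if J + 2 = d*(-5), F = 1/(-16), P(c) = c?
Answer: -707735/2272 ≈ -311.50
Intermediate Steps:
F = -1/16 ≈ -0.062500
d = 49/16 (d = 3 - 1*(-1/16) = 3 + 1/16 = 49/16 ≈ 3.0625)
J = -277/16 (J = -2 + (49/16)*(-5) = -2 - 245/16 = -277/16 ≈ -17.313)
(1/(-142) - 1*(-18))*J = (1/(-142) - 1*(-18))*(-277/16) = (-1/142 + 18)*(-277/16) = (2555/142)*(-277/16) = -707735/2272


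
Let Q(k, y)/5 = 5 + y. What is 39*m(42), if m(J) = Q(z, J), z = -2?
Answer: 9165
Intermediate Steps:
Q(k, y) = 25 + 5*y (Q(k, y) = 5*(5 + y) = 25 + 5*y)
m(J) = 25 + 5*J
39*m(42) = 39*(25 + 5*42) = 39*(25 + 210) = 39*235 = 9165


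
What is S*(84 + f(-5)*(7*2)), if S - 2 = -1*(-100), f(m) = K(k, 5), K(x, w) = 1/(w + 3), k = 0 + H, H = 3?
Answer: 17493/2 ≈ 8746.5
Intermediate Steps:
k = 3 (k = 0 + 3 = 3)
K(x, w) = 1/(3 + w)
f(m) = 1/8 (f(m) = 1/(3 + 5) = 1/8)
S = 102 (S = 2 - 1*(-100) = 2 + 100 = 102)
S*(84 + f(-5)*(7*2)) = 102*(84 + (7*2)/8) = 102*(84 + (1/8)*14) = 102*(84 + 7/4) = 102*(343/4) = 17493/2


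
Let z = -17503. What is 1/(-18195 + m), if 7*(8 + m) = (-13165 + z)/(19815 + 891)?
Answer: -4263/77600291 ≈ -5.4935e-5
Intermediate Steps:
m = -35006/4263 (m = -8 + ((-13165 - 17503)/(19815 + 891))/7 = -8 + (-30668/20706)/7 = -8 + (-30668*1/20706)/7 = -8 + (⅐)*(-902/609) = -8 - 902/4263 = -35006/4263 ≈ -8.2116)
1/(-18195 + m) = 1/(-18195 - 35006/4263) = 1/(-77600291/4263) = -4263/77600291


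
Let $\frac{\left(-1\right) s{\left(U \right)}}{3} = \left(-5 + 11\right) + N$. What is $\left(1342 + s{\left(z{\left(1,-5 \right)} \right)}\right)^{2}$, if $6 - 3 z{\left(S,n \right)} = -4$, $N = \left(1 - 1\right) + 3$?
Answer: $1729225$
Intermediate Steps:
$N = 3$ ($N = 0 + 3 = 3$)
$z{\left(S,n \right)} = \frac{10}{3}$ ($z{\left(S,n \right)} = 2 - - \frac{4}{3} = 2 + \frac{4}{3} = \frac{10}{3}$)
$s{\left(U \right)} = -27$ ($s{\left(U \right)} = - 3 \left(\left(-5 + 11\right) + 3\right) = - 3 \left(6 + 3\right) = \left(-3\right) 9 = -27$)
$\left(1342 + s{\left(z{\left(1,-5 \right)} \right)}\right)^{2} = \left(1342 - 27\right)^{2} = 1315^{2} = 1729225$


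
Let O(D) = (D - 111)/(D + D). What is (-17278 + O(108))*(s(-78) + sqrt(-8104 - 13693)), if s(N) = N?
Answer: 16172221/12 - 1244017*I*sqrt(21797)/72 ≈ 1.3477e+6 - 2.5509e+6*I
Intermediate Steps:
O(D) = (-111 + D)/(2*D) (O(D) = (-111 + D)/((2*D)) = (-111 + D)*(1/(2*D)) = (-111 + D)/(2*D))
(-17278 + O(108))*(s(-78) + sqrt(-8104 - 13693)) = (-17278 + (1/2)*(-111 + 108)/108)*(-78 + sqrt(-8104 - 13693)) = (-17278 + (1/2)*(1/108)*(-3))*(-78 + sqrt(-21797)) = (-17278 - 1/72)*(-78 + I*sqrt(21797)) = -1244017*(-78 + I*sqrt(21797))/72 = 16172221/12 - 1244017*I*sqrt(21797)/72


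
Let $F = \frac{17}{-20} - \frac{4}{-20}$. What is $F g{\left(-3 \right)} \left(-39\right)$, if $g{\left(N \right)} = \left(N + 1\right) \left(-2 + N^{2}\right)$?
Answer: $- \frac{3549}{10} \approx -354.9$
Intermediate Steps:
$F = - \frac{13}{20}$ ($F = 17 \left(- \frac{1}{20}\right) - - \frac{1}{5} = - \frac{17}{20} + \frac{1}{5} = - \frac{13}{20} \approx -0.65$)
$g{\left(N \right)} = \left(1 + N\right) \left(-2 + N^{2}\right)$
$F g{\left(-3 \right)} \left(-39\right) = - \frac{13 \left(-2 + \left(-3\right)^{2} + \left(-3\right)^{3} - -6\right)}{20} \left(-39\right) = - \frac{13 \left(-2 + 9 - 27 + 6\right)}{20} \left(-39\right) = \left(- \frac{13}{20}\right) \left(-14\right) \left(-39\right) = \frac{91}{10} \left(-39\right) = - \frac{3549}{10}$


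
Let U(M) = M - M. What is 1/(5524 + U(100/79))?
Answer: 1/5524 ≈ 0.00018103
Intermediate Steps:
U(M) = 0
1/(5524 + U(100/79)) = 1/(5524 + 0) = 1/5524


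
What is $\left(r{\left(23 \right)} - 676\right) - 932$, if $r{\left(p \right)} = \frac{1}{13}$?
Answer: $- \frac{20903}{13} \approx -1607.9$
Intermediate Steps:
$r{\left(p \right)} = \frac{1}{13}$
$\left(r{\left(23 \right)} - 676\right) - 932 = \left(\frac{1}{13} - 676\right) - 932 = - \frac{8787}{13} - 932 = - \frac{20903}{13}$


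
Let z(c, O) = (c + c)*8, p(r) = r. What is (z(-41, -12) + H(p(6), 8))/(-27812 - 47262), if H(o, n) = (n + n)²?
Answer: 200/37537 ≈ 0.0053281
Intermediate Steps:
z(c, O) = 16*c (z(c, O) = (2*c)*8 = 16*c)
H(o, n) = 4*n² (H(o, n) = (2*n)² = 4*n²)
(z(-41, -12) + H(p(6), 8))/(-27812 - 47262) = (16*(-41) + 4*8²)/(-27812 - 47262) = (-656 + 4*64)/(-75074) = (-656 + 256)*(-1/75074) = -400*(-1/75074) = 200/37537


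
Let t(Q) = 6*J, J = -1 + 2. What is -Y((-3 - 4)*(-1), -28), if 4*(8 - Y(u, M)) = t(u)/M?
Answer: -451/56 ≈ -8.0536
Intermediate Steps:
J = 1
t(Q) = 6 (t(Q) = 6*1 = 6)
Y(u, M) = 8 - 3/(2*M)
-Y((-3 - 4)*(-1), -28) = -(8 - 3/2/(-28)) = -(8 - 3/2*(-1/28)) = -(8 + 3/56) = -1*451/56 = -451/56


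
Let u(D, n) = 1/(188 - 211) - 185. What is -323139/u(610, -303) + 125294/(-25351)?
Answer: 187880374883/107893856 ≈ 1741.3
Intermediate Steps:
u(D, n) = -4256/23 (u(D, n) = 1/(-23) - 185 = -1/23 - 185 = -4256/23)
-323139/u(610, -303) + 125294/(-25351) = -323139/(-4256/23) + 125294/(-25351) = -323139*(-23/4256) + 125294*(-1/25351) = 7432197/4256 - 125294/25351 = 187880374883/107893856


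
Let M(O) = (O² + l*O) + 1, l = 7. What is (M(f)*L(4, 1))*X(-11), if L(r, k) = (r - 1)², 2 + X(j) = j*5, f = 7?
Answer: -50787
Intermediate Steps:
X(j) = -2 + 5*j (X(j) = -2 + j*5 = -2 + 5*j)
M(O) = 1 + O² + 7*O (M(O) = (O² + 7*O) + 1 = 1 + O² + 7*O)
L(r, k) = (-1 + r)²
(M(f)*L(4, 1))*X(-11) = ((1 + 7² + 7*7)*(-1 + 4)²)*(-2 + 5*(-11)) = ((1 + 49 + 49)*3²)*(-2 - 55) = (99*9)*(-57) = 891*(-57) = -50787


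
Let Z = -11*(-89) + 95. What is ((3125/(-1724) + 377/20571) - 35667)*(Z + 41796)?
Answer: -9038228740389775/5910734 ≈ -1.5291e+9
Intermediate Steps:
Z = 1074 (Z = 979 + 95 = 1074)
((3125/(-1724) + 377/20571) - 35667)*(Z + 41796) = ((3125/(-1724) + 377/20571) - 35667)*(1074 + 41796) = ((3125*(-1/1724) + 377*(1/20571)) - 35667)*42870 = ((-3125/1724 + 377/20571) - 35667)*42870 = (-63634427/35464404 - 35667)*42870 = -1264972531895/35464404*42870 = -9038228740389775/5910734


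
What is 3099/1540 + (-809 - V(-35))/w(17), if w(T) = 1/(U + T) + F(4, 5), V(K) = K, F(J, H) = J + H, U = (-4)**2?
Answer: -19205589/229460 ≈ -83.699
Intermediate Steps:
U = 16
F(J, H) = H + J
w(T) = 9 + 1/(16 + T) (w(T) = 1/(16 + T) + (5 + 4) = 1/(16 + T) + 9 = 9 + 1/(16 + T))
3099/1540 + (-809 - V(-35))/w(17) = 3099/1540 + (-809 - 1*(-35))/(((145 + 9*17)/(16 + 17))) = 3099*(1/1540) + (-809 + 35)/(((145 + 153)/33)) = 3099/1540 - 774/((1/33)*298) = 3099/1540 - 774/298/33 = 3099/1540 - 774*33/298 = 3099/1540 - 12771/149 = -19205589/229460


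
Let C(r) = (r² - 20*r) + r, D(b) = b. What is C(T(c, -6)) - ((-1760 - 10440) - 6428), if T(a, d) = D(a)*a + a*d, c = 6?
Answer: 18628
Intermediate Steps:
T(a, d) = a² + a*d (T(a, d) = a*a + a*d = a² + a*d)
C(r) = r² - 19*r
C(T(c, -6)) - ((-1760 - 10440) - 6428) = (6*(6 - 6))*(-19 + 6*(6 - 6)) - ((-1760 - 10440) - 6428) = (6*0)*(-19 + 6*0) - (-12200 - 6428) = 0*(-19 + 0) - 1*(-18628) = 0*(-19) + 18628 = 0 + 18628 = 18628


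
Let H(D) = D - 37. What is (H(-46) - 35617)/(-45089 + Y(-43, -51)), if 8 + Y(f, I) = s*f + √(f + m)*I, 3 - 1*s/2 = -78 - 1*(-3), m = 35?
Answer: 1849438500/2683778833 - 3641400*I*√2/2683778833 ≈ 0.68912 - 0.0019188*I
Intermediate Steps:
H(D) = -37 + D
s = 156 (s = 6 - 2*(-78 - 1*(-3)) = 6 - 2*(-78 + 3) = 6 - 2*(-75) = 6 + 150 = 156)
Y(f, I) = -8 + 156*f + I*√(35 + f) (Y(f, I) = -8 + (156*f + √(f + 35)*I) = -8 + (156*f + √(35 + f)*I) = -8 + (156*f + I*√(35 + f)) = -8 + 156*f + I*√(35 + f))
(H(-46) - 35617)/(-45089 + Y(-43, -51)) = ((-37 - 46) - 35617)/(-45089 + (-8 + 156*(-43) - 51*√(35 - 43))) = (-83 - 35617)/(-45089 + (-8 - 6708 - 102*I*√2)) = -35700/(-45089 + (-8 - 6708 - 102*I*√2)) = -35700/(-45089 + (-6716 - 102*I*√2)) = -35700/(-51805 - 102*I*√2)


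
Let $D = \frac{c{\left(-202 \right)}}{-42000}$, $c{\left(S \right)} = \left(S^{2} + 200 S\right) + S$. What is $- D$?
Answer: $\frac{101}{21000} \approx 0.0048095$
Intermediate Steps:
$c{\left(S \right)} = S^{2} + 201 S$
$D = - \frac{101}{21000}$ ($D = \frac{\left(-202\right) \left(201 - 202\right)}{-42000} = \left(-202\right) \left(-1\right) \left(- \frac{1}{42000}\right) = 202 \left(- \frac{1}{42000}\right) = - \frac{101}{21000} \approx -0.0048095$)
$- D = \left(-1\right) \left(- \frac{101}{21000}\right) = \frac{101}{21000}$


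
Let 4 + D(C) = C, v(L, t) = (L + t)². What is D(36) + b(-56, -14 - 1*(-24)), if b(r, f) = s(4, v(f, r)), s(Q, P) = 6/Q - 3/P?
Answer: 70883/2116 ≈ 33.499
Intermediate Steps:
s(Q, P) = -3/P + 6/Q
D(C) = -4 + C
b(r, f) = 3/2 - 3/(f + r)² (b(r, f) = -3/(f + r)² + 6/4 = -3/(f + r)² + 6*(¼) = -3/(f + r)² + 3/2 = 3/2 - 3/(f + r)²)
D(36) + b(-56, -14 - 1*(-24)) = (-4 + 36) + (3/2 - 3/((-14 - 1*(-24)) - 56)²) = 32 + (3/2 - 3/((-14 + 24) - 56)²) = 32 + (3/2 - 3/(10 - 56)²) = 32 + (3/2 - 3/(-46)²) = 32 + (3/2 - 3*1/2116) = 32 + (3/2 - 3/2116) = 32 + 3171/2116 = 70883/2116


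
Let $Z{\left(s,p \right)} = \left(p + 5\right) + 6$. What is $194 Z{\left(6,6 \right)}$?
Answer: $3298$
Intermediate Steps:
$Z{\left(s,p \right)} = 11 + p$ ($Z{\left(s,p \right)} = \left(5 + p\right) + 6 = 11 + p$)
$194 Z{\left(6,6 \right)} = 194 \left(11 + 6\right) = 194 \cdot 17 = 3298$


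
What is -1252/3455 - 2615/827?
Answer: -10070229/2857285 ≈ -3.5244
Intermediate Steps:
-1252/3455 - 2615/827 = -10070229/2857285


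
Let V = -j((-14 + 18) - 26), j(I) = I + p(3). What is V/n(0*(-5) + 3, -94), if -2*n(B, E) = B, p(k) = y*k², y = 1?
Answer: -26/3 ≈ -8.6667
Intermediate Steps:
p(k) = k² (p(k) = 1*k² = k²)
j(I) = 9 + I (j(I) = I + 3² = I + 9 = 9 + I)
n(B, E) = -B/2
V = 13 (V = -(9 + ((-14 + 18) - 26)) = -(9 + (4 - 26)) = -(9 - 22) = -1*(-13) = 13)
V/n(0*(-5) + 3, -94) = 13/((-(0*(-5) + 3)/2)) = 13/((-(0 + 3)/2)) = 13/((-½*3)) = 13/(-3/2) = 13*(-⅔) = -26/3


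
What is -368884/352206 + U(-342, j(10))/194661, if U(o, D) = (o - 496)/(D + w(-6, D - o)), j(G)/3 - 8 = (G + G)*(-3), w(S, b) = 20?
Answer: -1772966867/1692858572 ≈ -1.0473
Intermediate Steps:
j(G) = 24 - 18*G (j(G) = 24 + 3*((G + G)*(-3)) = 24 + 3*((2*G)*(-3)) = 24 + 3*(-6*G) = 24 - 18*G)
U(o, D) = (-496 + o)/(20 + D) (U(o, D) = (o - 496)/(D + 20) = (-496 + o)/(20 + D))
-368884/352206 + U(-342, j(10))/194661 = -368884/352206 + ((-496 - 342)/(20 + (24 - 18*10)))/194661 = -368884*1/352206 + (-838/(20 + (24 - 180)))*(1/194661) = -184442/176103 + (-838/(20 - 156))*(1/194661) = -184442/176103 + (-838/(-136))*(1/194661) = -184442/176103 - 1/136*(-838)*(1/194661) = -184442/176103 + (419/68)*(1/194661) = -184442/176103 + 419/13236948 = -1772966867/1692858572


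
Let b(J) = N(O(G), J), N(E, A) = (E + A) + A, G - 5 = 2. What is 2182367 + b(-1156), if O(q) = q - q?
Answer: 2180055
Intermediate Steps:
G = 7 (G = 5 + 2 = 7)
O(q) = 0
N(E, A) = E + 2*A (N(E, A) = (A + E) + A = E + 2*A)
b(J) = 2*J (b(J) = 0 + 2*J = 2*J)
2182367 + b(-1156) = 2182367 + 2*(-1156) = 2182367 - 2312 = 2180055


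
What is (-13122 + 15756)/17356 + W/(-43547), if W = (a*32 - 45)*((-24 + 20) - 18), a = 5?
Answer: 79306739/377900866 ≈ 0.20986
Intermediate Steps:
W = -2530 (W = (5*32 - 45)*((-24 + 20) - 18) = (160 - 45)*(-4 - 18) = 115*(-22) = -2530)
(-13122 + 15756)/17356 + W/(-43547) = (-13122 + 15756)/17356 - 2530/(-43547) = 2634*(1/17356) - 2530*(-1/43547) = 1317/8678 + 2530/43547 = 79306739/377900866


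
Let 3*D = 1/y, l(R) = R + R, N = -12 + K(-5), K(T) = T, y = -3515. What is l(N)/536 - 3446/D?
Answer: 9738602743/268 ≈ 3.6338e+7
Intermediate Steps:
N = -17 (N = -12 - 5 = -17)
l(R) = 2*R
D = -1/10545 (D = (1/3)/(-3515) = (1/3)*(-1/3515) = -1/10545 ≈ -9.4832e-5)
l(N)/536 - 3446/D = (2*(-17))/536 - 3446/(-1/10545) = -34*1/536 - 3446*(-10545) = -17/268 + 36338070 = 9738602743/268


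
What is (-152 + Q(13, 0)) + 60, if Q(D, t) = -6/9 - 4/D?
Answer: -3626/39 ≈ -92.974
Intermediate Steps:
Q(D, t) = -⅔ - 4/D (Q(D, t) = -6*⅑ - 4/D = -⅔ - 4/D)
(-152 + Q(13, 0)) + 60 = (-152 + (-⅔ - 4/13)) + 60 = (-152 - 38/39) + 60 = -5966/39 + 60 = -3626/39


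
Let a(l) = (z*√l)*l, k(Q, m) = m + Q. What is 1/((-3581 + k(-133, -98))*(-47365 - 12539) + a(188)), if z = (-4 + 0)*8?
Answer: 111501/25461701383712 + 47*√47/203693611069696 ≈ 4.3807e-9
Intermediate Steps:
z = -32 (z = -4*8 = -32)
k(Q, m) = Q + m
a(l) = -32*l^(3/2) (a(l) = (-32*√l)*l = -32*l^(3/2))
1/((-3581 + k(-133, -98))*(-47365 - 12539) + a(188)) = 1/((-3581 + (-133 - 98))*(-47365 - 12539) - 12032*√47) = 1/((-3581 - 231)*(-59904) - 12032*√47) = 1/(-3812*(-59904) - 12032*√47) = 1/(228354048 - 12032*√47)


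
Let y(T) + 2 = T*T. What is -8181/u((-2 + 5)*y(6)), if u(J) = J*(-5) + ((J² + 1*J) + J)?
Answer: -303/374 ≈ -0.81016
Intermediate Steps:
y(T) = -2 + T² (y(T) = -2 + T*T = -2 + T²)
u(J) = J² - 3*J (u(J) = -5*J + ((J² + J) + J) = -5*J + ((J + J²) + J) = -5*J + (J² + 2*J) = J² - 3*J)
-8181/u((-2 + 5)*y(6)) = -8181*1/((-3 + (-2 + 5)*(-2 + 6²))*(-2 + 5)*(-2 + 6²)) = -8181*1/(3*(-3 + 3*(-2 + 36))*(-2 + 36)) = -8181*1/(102*(-3 + 3*34)) = -8181*1/(102*(-3 + 102)) = -8181/(102*99) = -8181/10098 = -8181*1/10098 = -303/374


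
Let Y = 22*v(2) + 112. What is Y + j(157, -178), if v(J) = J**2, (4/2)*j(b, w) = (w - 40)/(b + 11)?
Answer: 33491/168 ≈ 199.35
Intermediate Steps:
j(b, w) = (-40 + w)/(2*(11 + b)) (j(b, w) = ((w - 40)/(b + 11))/2 = ((-40 + w)/(11 + b))/2 = (-40 + w)/(2*(11 + b)))
Y = 200 (Y = 22*2**2 + 112 = 22*4 + 112 = 88 + 112 = 200)
Y + j(157, -178) = 200 + (-40 - 178)/(2*(11 + 157)) = 200 + (1/2)*(-218)/168 = 200 + (1/2)*(1/168)*(-218) = 200 - 109/168 = 33491/168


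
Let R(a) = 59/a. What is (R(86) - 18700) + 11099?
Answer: -653627/86 ≈ -7600.3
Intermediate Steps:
(R(86) - 18700) + 11099 = (59/86 - 18700) + 11099 = -1608141/86 + 11099 = -653627/86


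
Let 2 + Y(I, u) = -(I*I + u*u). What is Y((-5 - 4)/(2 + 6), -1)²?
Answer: 74529/4096 ≈ 18.196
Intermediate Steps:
Y(I, u) = -2 - I² - u² (Y(I, u) = -2 - (I*I + u*u) = -2 - (I² + u²) = -2 + (-I² - u²) = -2 - I² - u²)
Y((-5 - 4)/(2 + 6), -1)² = (-2 - ((-5 - 4)/(2 + 6))² - 1*(-1)²)² = (-2 - (-9/8)² - 1*1)² = (-2 - (-9*⅛)² - 1)² = (-2 - (-9/8)² - 1)² = (-2 - 1*81/64 - 1)² = (-2 - 81/64 - 1)² = (-273/64)² = 74529/4096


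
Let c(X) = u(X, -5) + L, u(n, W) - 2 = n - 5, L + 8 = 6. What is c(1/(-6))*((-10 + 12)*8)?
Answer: -248/3 ≈ -82.667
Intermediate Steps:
L = -2 (L = -8 + 6 = -2)
u(n, W) = -3 + n (u(n, W) = 2 + (n - 5) = 2 + (-5 + n) = -3 + n)
c(X) = -5 + X (c(X) = (-3 + X) - 2 = -5 + X)
c(1/(-6))*((-10 + 12)*8) = (-5 + 1/(-6))*((-10 + 12)*8) = (-5 - ⅙)*(2*8) = -31/6*16 = -248/3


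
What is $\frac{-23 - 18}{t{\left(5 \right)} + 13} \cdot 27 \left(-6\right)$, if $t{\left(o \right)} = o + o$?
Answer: $\frac{6642}{23} \approx 288.78$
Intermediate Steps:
$t{\left(o \right)} = 2 o$
$\frac{-23 - 18}{t{\left(5 \right)} + 13} \cdot 27 \left(-6\right) = \frac{-23 - 18}{2 \cdot 5 + 13} \cdot 27 \left(-6\right) = - \frac{41}{10 + 13} \cdot 27 \left(-6\right) = - \frac{41}{23} \cdot 27 \left(-6\right) = \left(-41\right) \frac{1}{23} \cdot 27 \left(-6\right) = \left(- \frac{41}{23}\right) 27 \left(-6\right) = \left(- \frac{1107}{23}\right) \left(-6\right) = \frac{6642}{23}$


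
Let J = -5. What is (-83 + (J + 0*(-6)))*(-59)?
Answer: 5192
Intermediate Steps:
(-83 + (J + 0*(-6)))*(-59) = (-83 + (-5 + 0*(-6)))*(-59) = (-83 + (-5 + 0))*(-59) = (-83 - 5)*(-59) = -88*(-59) = 5192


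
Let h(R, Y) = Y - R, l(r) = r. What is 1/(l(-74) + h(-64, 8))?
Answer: -½ ≈ -0.50000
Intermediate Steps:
1/(l(-74) + h(-64, 8)) = 1/(-74 + (8 - 1*(-64))) = 1/(-74 + (8 + 64)) = 1/(-74 + 72) = 1/(-2) = -½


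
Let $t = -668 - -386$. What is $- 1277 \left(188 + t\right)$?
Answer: $120038$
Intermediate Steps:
$t = -282$ ($t = -668 + 386 = -282$)
$- 1277 \left(188 + t\right) = - 1277 \left(188 - 282\right) = \left(-1277\right) \left(-94\right) = 120038$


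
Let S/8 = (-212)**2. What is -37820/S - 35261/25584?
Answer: -213214843/143730912 ≈ -1.4834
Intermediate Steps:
S = 359552 (S = 8*(-212)**2 = 8*44944 = 359552)
-37820/S - 35261/25584 = -37820/359552 - 35261/25584 = -37820*1/359552 - 35261*1/25584 = -9455/89888 - 35261/25584 = -213214843/143730912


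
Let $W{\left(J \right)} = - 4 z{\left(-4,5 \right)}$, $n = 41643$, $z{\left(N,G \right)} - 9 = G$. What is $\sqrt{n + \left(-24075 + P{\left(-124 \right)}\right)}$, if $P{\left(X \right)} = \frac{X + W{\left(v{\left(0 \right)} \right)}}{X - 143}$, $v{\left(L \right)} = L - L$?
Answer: $\frac{2 \sqrt{34790367}}{89} \approx 132.55$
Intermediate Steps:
$z{\left(N,G \right)} = 9 + G$
$v{\left(L \right)} = 0$
$W{\left(J \right)} = -56$ ($W{\left(J \right)} = - 4 \left(9 + 5\right) = \left(-4\right) 14 = -56$)
$P{\left(X \right)} = \frac{-56 + X}{-143 + X}$ ($P{\left(X \right)} = \frac{X - 56}{X - 143} = \frac{-56 + X}{-143 + X}$)
$\sqrt{n + \left(-24075 + P{\left(-124 \right)}\right)} = \sqrt{41643 - \left(24075 - \frac{-56 - 124}{-143 - 124}\right)} = \sqrt{41643 - \left(24075 - \frac{1}{-267} \left(-180\right)\right)} = \sqrt{41643 - \frac{2142615}{89}} = \sqrt{\frac{1563612}{89}} = \frac{2 \sqrt{34790367}}{89}$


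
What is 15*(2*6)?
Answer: 180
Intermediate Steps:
15*(2*6) = 15*12 = 180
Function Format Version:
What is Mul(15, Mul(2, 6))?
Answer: 180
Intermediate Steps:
Mul(15, Mul(2, 6)) = Mul(15, 12) = 180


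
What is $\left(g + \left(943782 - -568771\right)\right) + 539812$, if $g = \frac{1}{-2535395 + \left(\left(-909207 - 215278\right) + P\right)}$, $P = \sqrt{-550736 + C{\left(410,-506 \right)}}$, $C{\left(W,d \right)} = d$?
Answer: $\frac{13745429478742091725}{6697361082821} - \frac{i \sqrt{551242}}{13394722165642} \approx 2.0524 \cdot 10^{6} - 5.5429 \cdot 10^{-11} i$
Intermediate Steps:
$P = i \sqrt{551242}$ ($P = \sqrt{-550736 - 506} = \sqrt{-551242} = i \sqrt{551242} \approx 742.46 i$)
$g = \frac{1}{-3659880 + i \sqrt{551242}}$ ($g = \frac{1}{-2535395 + \left(\left(-909207 - 215278\right) + i \sqrt{551242}\right)} = \frac{1}{-2535395 - \left(1124485 - i \sqrt{551242}\right)} = \frac{1}{-3659880 + i \sqrt{551242}} \approx -2.7323 \cdot 10^{-7} - 5.5 \cdot 10^{-11} i$)
$\left(g + \left(943782 - -568771\right)\right) + 539812 = \left(\left(- \frac{1829940}{6697361082821} - \frac{i \sqrt{551242}}{13394722165642}\right) + \left(943782 - -568771\right)\right) + 539812 = \left(\left(- \frac{1829940}{6697361082821} - \frac{i \sqrt{551242}}{13394722165642}\right) + \left(943782 + 568771\right)\right) + 539812 = \left(\left(- \frac{1829940}{6697361082821} - \frac{i \sqrt{551242}}{13394722165642}\right) + 1512553\right) + 539812 = \left(\frac{10130113597902322073}{6697361082821} - \frac{i \sqrt{551242}}{13394722165642}\right) + 539812 = \frac{13745429478742091725}{6697361082821} - \frac{i \sqrt{551242}}{13394722165642}$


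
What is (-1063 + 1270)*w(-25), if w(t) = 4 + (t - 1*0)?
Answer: -4347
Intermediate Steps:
w(t) = 4 + t (w(t) = 4 + (t + 0) = 4 + t)
(-1063 + 1270)*w(-25) = (-1063 + 1270)*(4 - 25) = 207*(-21) = -4347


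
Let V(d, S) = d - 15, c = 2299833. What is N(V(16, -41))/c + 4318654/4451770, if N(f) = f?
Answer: 4966093718276/5119163777205 ≈ 0.97010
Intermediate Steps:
V(d, S) = -15 + d
N(V(16, -41))/c + 4318654/4451770 = (-15 + 16)/2299833 + 4318654/4451770 = 1*(1/2299833) + 4318654*(1/4451770) = 1/2299833 + 2159327/2225885 = 4966093718276/5119163777205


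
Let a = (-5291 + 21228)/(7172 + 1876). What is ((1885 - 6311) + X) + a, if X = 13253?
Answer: 79882633/9048 ≈ 8828.8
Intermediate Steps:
a = 15937/9048 ≈ 1.7614
((1885 - 6311) + X) + a = ((1885 - 6311) + 13253) + 15937/9048 = (-4426 + 13253) + 15937/9048 = 8827 + 15937/9048 = 79882633/9048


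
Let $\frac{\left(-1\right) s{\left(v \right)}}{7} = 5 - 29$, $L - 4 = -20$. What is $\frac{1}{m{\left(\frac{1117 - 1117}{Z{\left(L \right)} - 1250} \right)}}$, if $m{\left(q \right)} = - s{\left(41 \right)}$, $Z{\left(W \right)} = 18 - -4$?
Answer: $- \frac{1}{168} \approx -0.0059524$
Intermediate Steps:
$L = -16$ ($L = 4 - 20 = -16$)
$Z{\left(W \right)} = 22$ ($Z{\left(W \right)} = 18 + 4 = 22$)
$s{\left(v \right)} = 168$ ($s{\left(v \right)} = - 7 \left(5 - 29\right) = \left(-7\right) \left(-24\right) = 168$)
$m{\left(q \right)} = -168$ ($m{\left(q \right)} = \left(-1\right) 168 = -168$)
$\frac{1}{m{\left(\frac{1117 - 1117}{Z{\left(L \right)} - 1250} \right)}} = \frac{1}{-168} = - \frac{1}{168}$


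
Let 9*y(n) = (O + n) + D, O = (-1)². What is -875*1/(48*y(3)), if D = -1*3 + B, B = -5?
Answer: 2625/64 ≈ 41.016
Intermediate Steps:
O = 1
D = -8 (D = -1*3 - 5 = -3 - 5 = -8)
y(n) = -7/9 + n/9 (y(n) = ((1 + n) - 8)/9 = (-7 + n)/9 = -7/9 + n/9)
-875*1/(48*y(3)) = -875*1/(48*(-7/9 + (⅑)*3)) = -875*1/(48*(-7/9 + ⅓)) = -875/((-4/9*48)) = -875/(-64/3) = -875*(-3/64) = 2625/64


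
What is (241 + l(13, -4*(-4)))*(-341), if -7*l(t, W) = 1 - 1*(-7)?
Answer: -572539/7 ≈ -81791.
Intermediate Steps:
l(t, W) = -8/7 (l(t, W) = -(1 - 1*(-7))/7 = -(1 + 7)/7 = -⅐*8 = -8/7)
(241 + l(13, -4*(-4)))*(-341) = (241 - 8/7)*(-341) = (1679/7)*(-341) = -572539/7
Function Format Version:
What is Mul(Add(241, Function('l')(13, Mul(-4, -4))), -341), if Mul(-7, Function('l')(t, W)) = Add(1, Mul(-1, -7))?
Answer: Rational(-572539, 7) ≈ -81791.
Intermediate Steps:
Function('l')(t, W) = Rational(-8, 7) (Function('l')(t, W) = Mul(Rational(-1, 7), Add(1, Mul(-1, -7))) = Mul(Rational(-1, 7), Add(1, 7)) = Mul(Rational(-1, 7), 8) = Rational(-8, 7))
Mul(Add(241, Function('l')(13, Mul(-4, -4))), -341) = Mul(Add(241, Rational(-8, 7)), -341) = Mul(Rational(1679, 7), -341) = Rational(-572539, 7)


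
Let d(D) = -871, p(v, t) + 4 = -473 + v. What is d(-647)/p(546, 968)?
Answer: -871/69 ≈ -12.623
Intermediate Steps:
p(v, t) = -477 + v (p(v, t) = -4 + (-473 + v) = -477 + v)
d(-647)/p(546, 968) = -871/(-477 + 546) = -871/69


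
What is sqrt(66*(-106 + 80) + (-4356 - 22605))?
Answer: 11*I*sqrt(237) ≈ 169.34*I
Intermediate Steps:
sqrt(66*(-106 + 80) + (-4356 - 22605)) = sqrt(66*(-26) - 26961) = sqrt(-1716 - 26961) = sqrt(-28677) = 11*I*sqrt(237)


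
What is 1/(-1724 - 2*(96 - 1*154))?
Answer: -1/1608 ≈ -0.00062189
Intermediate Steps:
1/(-1724 - 2*(96 - 1*154)) = 1/(-1724 - 2*(96 - 154)) = 1/(-1724 - 2*(-58)) = 1/(-1724 + 116) = 1/(-1608) = -1/1608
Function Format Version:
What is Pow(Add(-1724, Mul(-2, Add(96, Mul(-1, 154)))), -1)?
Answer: Rational(-1, 1608) ≈ -0.00062189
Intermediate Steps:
Pow(Add(-1724, Mul(-2, Add(96, Mul(-1, 154)))), -1) = Pow(Add(-1724, Mul(-2, Add(96, -154))), -1) = Pow(Add(-1724, Mul(-2, -58)), -1) = Pow(Add(-1724, 116), -1) = Pow(-1608, -1) = Rational(-1, 1608)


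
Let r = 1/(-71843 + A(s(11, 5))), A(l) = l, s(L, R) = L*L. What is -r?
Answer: 1/71722 ≈ 1.3943e-5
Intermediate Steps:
s(L, R) = L**2
r = -1/71722 (r = 1/(-71843 + 11**2) = 1/(-71843 + 121) = 1/(-71722) = -1/71722 ≈ -1.3943e-5)
-r = -1*(-1/71722) = 1/71722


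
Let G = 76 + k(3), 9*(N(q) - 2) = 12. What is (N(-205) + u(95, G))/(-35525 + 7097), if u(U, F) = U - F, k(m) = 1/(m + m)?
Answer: -133/170568 ≈ -0.00077975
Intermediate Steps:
N(q) = 10/3 (N(q) = 2 + (⅑)*12 = 2 + 4/3 = 10/3)
k(m) = 1/(2*m)
G = 457/6 (G = 76 + (½)/3 = 76 + (½)*(⅓) = 76 + ⅙ = 457/6 ≈ 76.167)
(N(-205) + u(95, G))/(-35525 + 7097) = (10/3 + (95 - 1*457/6))/(-35525 + 7097) = (10/3 + (95 - 457/6))/(-28428) = (10/3 + 113/6)*(-1/28428) = (133/6)*(-1/28428) = -133/170568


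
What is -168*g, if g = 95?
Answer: -15960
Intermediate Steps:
-168*g = -168*95 = -15960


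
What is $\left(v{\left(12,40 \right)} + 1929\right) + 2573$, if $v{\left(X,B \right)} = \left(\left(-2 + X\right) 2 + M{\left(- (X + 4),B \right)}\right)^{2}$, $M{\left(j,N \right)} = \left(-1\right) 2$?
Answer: $4826$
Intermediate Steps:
$M{\left(j,N \right)} = -2$
$v{\left(X,B \right)} = \left(-6 + 2 X\right)^{2}$ ($v{\left(X,B \right)} = \left(\left(-2 + X\right) 2 - 2\right)^{2} = \left(\left(-4 + 2 X\right) - 2\right)^{2} = \left(-6 + 2 X\right)^{2}$)
$\left(v{\left(12,40 \right)} + 1929\right) + 2573 = \left(4 \left(-3 + 12\right)^{2} + 1929\right) + 2573 = \left(4 \cdot 9^{2} + 1929\right) + 2573 = \left(4 \cdot 81 + 1929\right) + 2573 = \left(324 + 1929\right) + 2573 = 2253 + 2573 = 4826$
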